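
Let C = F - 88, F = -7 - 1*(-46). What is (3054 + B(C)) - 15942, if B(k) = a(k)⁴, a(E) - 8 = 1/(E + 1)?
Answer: -46897202687/5308416 ≈ -8834.5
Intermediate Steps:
F = 39 (F = -7 + 46 = 39)
a(E) = 8 + 1/(1 + E) (a(E) = 8 + 1/(E + 1) = 8 + 1/(1 + E))
C = -49 (C = 39 - 88 = -49)
B(k) = (9 + 8*k)⁴/(1 + k)⁴ (B(k) = ((9 + 8*k)/(1 + k))⁴ = (9 + 8*k)⁴/(1 + k)⁴)
(3054 + B(C)) - 15942 = (3054 + (9 + 8*(-49))⁴/(1 - 49)⁴) - 15942 = (3054 + (9 - 392)⁴/(-48)⁴) - 15942 = (3054 + (1/5308416)*(-383)⁴) - 15942 = (3054 + (1/5308416)*21517662721) - 15942 = (3054 + 21517662721/5308416) - 15942 = 37729565185/5308416 - 15942 = -46897202687/5308416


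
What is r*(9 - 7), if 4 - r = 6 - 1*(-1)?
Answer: -6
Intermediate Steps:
r = -3 (r = 4 - (6 - 1*(-1)) = 4 - (6 + 1) = 4 - 1*7 = 4 - 7 = -3)
r*(9 - 7) = -3*(9 - 7) = -3*2 = -6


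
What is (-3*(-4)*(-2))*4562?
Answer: -109488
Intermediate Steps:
(-3*(-4)*(-2))*4562 = (12*(-2))*4562 = -24*4562 = -109488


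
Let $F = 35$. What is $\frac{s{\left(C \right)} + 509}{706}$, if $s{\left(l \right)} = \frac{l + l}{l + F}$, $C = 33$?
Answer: $\frac{17339}{24004} \approx 0.72234$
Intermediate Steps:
$s{\left(l \right)} = \frac{2 l}{35 + l}$ ($s{\left(l \right)} = \frac{l + l}{l + 35} = \frac{2 l}{35 + l}$)
$\frac{s{\left(C \right)} + 509}{706} = \frac{2 \cdot 33 \frac{1}{35 + 33} + 509}{706} = \frac{2 \cdot 33 \cdot \frac{1}{68} + 509}{706} = \frac{\frac{33}{34} + 509}{706} = \frac{1}{706} \cdot \frac{17339}{34} = \frac{17339}{24004}$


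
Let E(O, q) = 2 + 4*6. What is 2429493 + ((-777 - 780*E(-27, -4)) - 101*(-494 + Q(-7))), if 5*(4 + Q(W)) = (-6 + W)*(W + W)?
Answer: 12275288/5 ≈ 2.4551e+6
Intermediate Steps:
E(O, q) = 26 (E(O, q) = 2 + 24 = 26)
Q(W) = -4 + 2*W*(-6 + W)/5 (Q(W) = -4 + ((-6 + W)*(W + W))/5 = -4 + ((-6 + W)*(2*W))/5 = -4 + (2*W*(-6 + W))/5 = -4 + 2*W*(-6 + W)/5)
2429493 + ((-777 - 780*E(-27, -4)) - 101*(-494 + Q(-7))) = 2429493 + ((-777 - 780*26) - 101*(-494 + (-4 - 12/5*(-7) + (2/5)*(-7)**2))) = 2429493 + ((-777 - 20280) - 101*(-494 + (-4 + 84/5 + (2/5)*49))) = 2429493 + (-21057 - 101*(-494 + (-4 + 84/5 + 98/5))) = 2429493 + (-21057 - 101*(-494 + 162/5)) = 2429493 + (-21057 - 101*(-2308/5)) = 2429493 + (-21057 + 233108/5) = 2429493 + 127823/5 = 12275288/5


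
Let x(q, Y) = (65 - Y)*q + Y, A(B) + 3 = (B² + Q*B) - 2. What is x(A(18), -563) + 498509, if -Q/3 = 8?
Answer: 426982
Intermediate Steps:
Q = -24 (Q = -3*8 = -24)
A(B) = -5 + B² - 24*B (A(B) = -3 + ((B² - 24*B) - 2) = -3 + (-2 + B² - 24*B) = -5 + B² - 24*B)
x(q, Y) = Y + q*(65 - Y) (x(q, Y) = q*(65 - Y) + Y = Y + q*(65 - Y))
x(A(18), -563) + 498509 = (-563 + 65*(-5 + 18² - 24*18) - 1*(-563)*(-5 + 18² - 24*18)) + 498509 = (-563 + 65*(-5 + 324 - 432) - 1*(-563)*(-5 + 324 - 432)) + 498509 = (-563 + 65*(-113) - 1*(-563)*(-113)) + 498509 = (-563 - 7345 - 63619) + 498509 = -71527 + 498509 = 426982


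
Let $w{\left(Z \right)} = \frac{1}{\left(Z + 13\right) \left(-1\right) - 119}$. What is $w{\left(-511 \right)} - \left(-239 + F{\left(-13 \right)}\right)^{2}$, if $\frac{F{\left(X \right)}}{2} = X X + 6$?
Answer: $- \frac{4669658}{379} \approx -12321.0$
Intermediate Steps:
$F{\left(X \right)} = 12 + 2 X^{2}$ ($F{\left(X \right)} = 2 \left(X X + 6\right) = 2 \left(X^{2} + 6\right) = 2 \left(6 + X^{2}\right) = 12 + 2 X^{2}$)
$w{\left(Z \right)} = \frac{1}{-132 - Z}$ ($w{\left(Z \right)} = \frac{1}{\left(13 + Z\right) \left(-1\right) - 119} = \frac{1}{\left(-13 - Z\right) - 119} = \frac{1}{-132 - Z}$)
$w{\left(-511 \right)} - \left(-239 + F{\left(-13 \right)}\right)^{2} = - \frac{1}{132 - 511} - \left(-239 + \left(12 + 2 \left(-13\right)^{2}\right)\right)^{2} = - \frac{1}{-379} - \left(-239 + \left(12 + 2 \cdot 169\right)\right)^{2} = \left(-1\right) \left(- \frac{1}{379}\right) - \left(-239 + \left(12 + 338\right)\right)^{2} = \frac{1}{379} - \left(-239 + 350\right)^{2} = \frac{1}{379} - 111^{2} = \frac{1}{379} - 12321 = - \frac{4669658}{379}$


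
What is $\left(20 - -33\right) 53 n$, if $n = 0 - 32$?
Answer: $-89888$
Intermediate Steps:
$n = -32$ ($n = 0 - 32 = -32$)
$\left(20 - -33\right) 53 n = \left(20 - -33\right) 53 \left(-32\right) = \left(20 + 33\right) 53 \left(-32\right) = 53 \cdot 53 \left(-32\right) = 2809 \left(-32\right) = -89888$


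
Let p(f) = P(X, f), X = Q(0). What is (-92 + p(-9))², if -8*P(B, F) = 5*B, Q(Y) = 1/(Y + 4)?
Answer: 8696601/1024 ≈ 8492.8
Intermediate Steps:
Q(Y) = 1/(4 + Y)
X = ¼ (X = 1/(4 + 0) = 1/4 = ¼ ≈ 0.25000)
P(B, F) = -5*B/8
p(f) = -5/32 (p(f) = -5/8*¼ = -5/32)
(-92 + p(-9))² = (-92 - 5/32)² = (-2949/32)² = 8696601/1024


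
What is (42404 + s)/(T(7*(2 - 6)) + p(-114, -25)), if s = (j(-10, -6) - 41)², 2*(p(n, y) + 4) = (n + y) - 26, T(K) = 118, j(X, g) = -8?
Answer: 29870/21 ≈ 1422.4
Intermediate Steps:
p(n, y) = -17 + n/2 + y/2 (p(n, y) = -4 + ((n + y) - 26)/2 = -4 + (-26 + n + y)/2 = -4 + (-13 + n/2 + y/2) = -17 + n/2 + y/2)
s = 2401 (s = (-8 - 41)² = (-49)² = 2401)
(42404 + s)/(T(7*(2 - 6)) + p(-114, -25)) = (42404 + 2401)/(118 + (-17 + (½)*(-114) + (½)*(-25))) = 44805/(118 + (-17 - 57 - 25/2)) = 44805/(118 - 173/2) = 44805/(63/2) = 44805*(2/63) = 29870/21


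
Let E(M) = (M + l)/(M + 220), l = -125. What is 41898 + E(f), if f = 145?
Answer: 3058558/73 ≈ 41898.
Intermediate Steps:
E(M) = (-125 + M)/(220 + M) (E(M) = (M - 125)/(M + 220) = (-125 + M)/(220 + M))
41898 + E(f) = 41898 + (-125 + 145)/(220 + 145) = 41898 + 20/365 = 41898 + (1/365)*20 = 41898 + 4/73 = 3058558/73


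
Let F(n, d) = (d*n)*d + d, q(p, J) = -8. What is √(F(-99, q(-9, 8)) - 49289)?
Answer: I*√55633 ≈ 235.87*I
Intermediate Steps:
F(n, d) = d + n*d² (F(n, d) = n*d² + d = d + n*d²)
√(F(-99, q(-9, 8)) - 49289) = √(-8*(1 - 8*(-99)) - 49289) = √(-8*(1 + 792) - 49289) = √(-8*793 - 49289) = √(-6344 - 49289) = √(-55633) = I*√55633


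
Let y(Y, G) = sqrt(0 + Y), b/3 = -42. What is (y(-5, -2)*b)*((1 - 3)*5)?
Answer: 1260*I*sqrt(5) ≈ 2817.4*I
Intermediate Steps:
b = -126 (b = 3*(-42) = -126)
y(Y, G) = sqrt(Y)
(y(-5, -2)*b)*((1 - 3)*5) = (sqrt(-5)*(-126))*((1 - 3)*5) = ((I*sqrt(5))*(-126))*(-2*5) = -126*I*sqrt(5)*(-10) = 1260*I*sqrt(5)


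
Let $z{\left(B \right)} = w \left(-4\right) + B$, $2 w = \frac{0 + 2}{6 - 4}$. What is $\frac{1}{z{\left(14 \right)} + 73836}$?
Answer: $\frac{1}{73848} \approx 1.3541 \cdot 10^{-5}$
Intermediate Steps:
$w = \frac{1}{2}$ ($w = \frac{\left(0 + 2\right) \frac{1}{6 - 4}}{2} = \frac{2 \cdot \frac{1}{2}}{2} = \frac{1}{2} \cdot 1 = \frac{1}{2} \approx 0.5$)
$z{\left(B \right)} = -2 + B$ ($z{\left(B \right)} = \frac{1}{2} \left(-4\right) + B = -2 + B$)
$\frac{1}{z{\left(14 \right)} + 73836} = \frac{1}{\left(-2 + 14\right) + 73836} = \frac{1}{12 + 73836} = \frac{1}{73848}$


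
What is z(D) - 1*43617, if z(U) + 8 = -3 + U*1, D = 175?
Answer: -43453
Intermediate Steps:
z(U) = -11 + U (z(U) = -8 + (-3 + U*1) = -8 + (-3 + U) = -11 + U)
z(D) - 1*43617 = (-11 + 175) - 1*43617 = 164 - 43617 = -43453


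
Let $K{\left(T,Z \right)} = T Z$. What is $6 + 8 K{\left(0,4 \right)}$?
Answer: $6$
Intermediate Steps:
$6 + 8 K{\left(0,4 \right)} = 6 + 8 \cdot 0 \cdot 4 = 6 + 8 \cdot 0 = 6 + 0 = 6$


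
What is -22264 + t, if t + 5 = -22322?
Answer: -44591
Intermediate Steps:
t = -22327 (t = -5 - 22322 = -22327)
-22264 + t = -22264 - 22327 = -44591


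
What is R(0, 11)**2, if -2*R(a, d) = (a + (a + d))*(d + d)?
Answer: 14641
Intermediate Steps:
R(a, d) = -d*(d + 2*a) (R(a, d) = -(a + (a + d))*(d + d)/2 = -(d + 2*a)*2*d/2 = -d*(d + 2*a))
R(0, 11)**2 = (-1*11*(11 + 2*0))**2 = (-1*11*(11 + 0))**2 = (-1*11*11)**2 = (-121)**2 = 14641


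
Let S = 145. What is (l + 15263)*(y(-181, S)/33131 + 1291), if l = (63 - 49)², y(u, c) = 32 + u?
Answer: 661211915148/33131 ≈ 1.9958e+7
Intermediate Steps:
l = 196 (l = 14² = 196)
(l + 15263)*(y(-181, S)/33131 + 1291) = (196 + 15263)*((32 - 181)/33131 + 1291) = 15459*(-149*1/33131 + 1291) = 15459*(-149/33131 + 1291) = 15459*(42771972/33131) = 661211915148/33131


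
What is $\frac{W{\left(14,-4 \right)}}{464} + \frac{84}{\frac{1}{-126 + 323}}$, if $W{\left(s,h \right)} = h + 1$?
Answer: $\frac{7678269}{464} \approx 16548.0$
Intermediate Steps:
$W{\left(s,h \right)} = 1 + h$
$\frac{W{\left(14,-4 \right)}}{464} + \frac{84}{\frac{1}{-126 + 323}} = \frac{1 - 4}{464} + \frac{84}{\frac{1}{-126 + 323}} = \left(-3\right) \frac{1}{464} + \frac{84}{\frac{1}{197}} = - \frac{3}{464} + 84 \frac{1}{\frac{1}{197}} = - \frac{3}{464} + 84 \cdot 197 = - \frac{3}{464} + 16548 = \frac{7678269}{464}$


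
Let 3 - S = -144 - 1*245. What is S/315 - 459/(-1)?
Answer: 20711/45 ≈ 460.24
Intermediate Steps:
S = 392 (S = 3 - (-144 - 1*245) = 3 - (-144 - 245) = 3 - 1*(-389) = 3 + 389 = 392)
S/315 - 459/(-1) = 392/315 - 459/(-1) = 392*(1/315) - 459*(-1) = 56/45 + 459 = 20711/45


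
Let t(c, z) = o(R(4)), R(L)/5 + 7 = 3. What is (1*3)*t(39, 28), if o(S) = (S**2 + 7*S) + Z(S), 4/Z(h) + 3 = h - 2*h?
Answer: 13272/17 ≈ 780.71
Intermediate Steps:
R(L) = -20 (R(L) = -35 + 5*3 = -35 + 15 = -20)
Z(h) = 4/(-3 - h) (Z(h) = 4/(-3 + (h - 2*h)) = 4/(-3 - h))
o(S) = S**2 - 4/(3 + S) + 7*S (o(S) = (S**2 + 7*S) - 4/(3 + S) = S**2 - 4/(3 + S) + 7*S)
t(c, z) = 4424/17 (t(c, z) = (-4 - 20*(3 - 20)*(7 - 20))/(3 - 20) = (-4 - 20*(-17)*(-13))/(-17) = -(-4 - 4420)/17 = -1/17*(-4424) = 4424/17)
(1*3)*t(39, 28) = (1*3)*(4424/17) = 3*(4424/17) = 13272/17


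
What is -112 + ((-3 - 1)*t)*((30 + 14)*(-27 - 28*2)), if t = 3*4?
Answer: 175184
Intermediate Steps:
t = 12
-112 + ((-3 - 1)*t)*((30 + 14)*(-27 - 28*2)) = -112 + ((-3 - 1)*12)*((30 + 14)*(-27 - 28*2)) = -112 + (-4*12)*(44*(-27 - 56)) = -112 - 2112*(-83) = -112 - 48*(-3652) = -112 + 175296 = 175184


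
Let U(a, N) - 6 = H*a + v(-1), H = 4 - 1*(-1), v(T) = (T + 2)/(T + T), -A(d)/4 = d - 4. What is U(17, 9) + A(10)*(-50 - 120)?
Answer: 8341/2 ≈ 4170.5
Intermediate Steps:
A(d) = 16 - 4*d (A(d) = -4*(d - 4) = -4*(-4 + d) = 16 - 4*d)
v(T) = (2 + T)/(2*T) (v(T) = (2 + T)/((2*T)) = (2 + T)*(1/(2*T)) = (2 + T)/(2*T))
H = 5 (H = 4 + 1 = 5)
U(a, N) = 11/2 + 5*a (U(a, N) = 6 + (5*a + (½)*(2 - 1)/(-1)) = 6 + (5*a + (½)*(-1)*1) = 6 + (5*a - ½) = 6 + (-½ + 5*a) = 11/2 + 5*a)
U(17, 9) + A(10)*(-50 - 120) = (11/2 + 5*17) + (16 - 4*10)*(-50 - 120) = (11/2 + 85) + (16 - 40)*(-170) = 181/2 - 24*(-170) = 181/2 + 4080 = 8341/2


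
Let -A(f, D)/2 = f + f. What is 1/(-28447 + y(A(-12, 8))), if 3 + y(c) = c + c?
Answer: -1/28354 ≈ -3.5268e-5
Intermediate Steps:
A(f, D) = -4*f (A(f, D) = -2*(f + f) = -4*f)
y(c) = -3 + 2*c (y(c) = -3 + (c + c) = -3 + 2*c)
1/(-28447 + y(A(-12, 8))) = 1/(-28447 + (-3 + 2*(-4*(-12)))) = 1/(-28447 + (-3 + 2*48)) = 1/(-28447 + (-3 + 96)) = 1/(-28447 + 93) = 1/(-28354) = -1/28354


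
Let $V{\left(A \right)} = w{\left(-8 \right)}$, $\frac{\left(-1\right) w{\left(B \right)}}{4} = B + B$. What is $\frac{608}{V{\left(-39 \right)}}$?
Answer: $\frac{19}{2} \approx 9.5$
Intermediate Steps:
$w{\left(B \right)} = - 8 B$ ($w{\left(B \right)} = - 4 \left(B + B\right) = - 4 \cdot 2 B = - 8 B$)
$V{\left(A \right)} = 64$ ($V{\left(A \right)} = \left(-8\right) \left(-8\right) = 64$)
$\frac{608}{V{\left(-39 \right)}} = \frac{608}{64} = 608 \cdot \frac{1}{64} = \frac{19}{2}$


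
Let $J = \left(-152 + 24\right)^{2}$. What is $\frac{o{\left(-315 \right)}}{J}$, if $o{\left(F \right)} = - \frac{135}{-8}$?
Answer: $\frac{135}{131072} \approx 0.00103$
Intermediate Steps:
$o{\left(F \right)} = \frac{135}{8}$ ($o{\left(F \right)} = \left(-135\right) \left(- \frac{1}{8}\right) = \frac{135}{8}$)
$J = 16384$ ($J = \left(-128\right)^{2} = 16384$)
$\frac{o{\left(-315 \right)}}{J} = \frac{135}{8 \cdot 16384} = \frac{135}{8} \cdot \frac{1}{16384} = \frac{135}{131072}$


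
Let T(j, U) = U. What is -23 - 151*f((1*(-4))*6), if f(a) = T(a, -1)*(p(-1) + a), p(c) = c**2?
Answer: -3496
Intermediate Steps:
f(a) = -1 - a (f(a) = -((-1)**2 + a) = -(1 + a) = -1 - a)
-23 - 151*f((1*(-4))*6) = -23 - 151*(-1 - 1*(-4)*6) = -23 - 151*(-1 - (-4)*6) = -23 - 151*(-1 - 1*(-24)) = -23 - 151*(-1 + 24) = -23 - 151*23 = -23 - 3473 = -3496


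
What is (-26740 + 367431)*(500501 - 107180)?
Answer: 134000924811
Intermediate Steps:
(-26740 + 367431)*(500501 - 107180) = 340691*393321 = 134000924811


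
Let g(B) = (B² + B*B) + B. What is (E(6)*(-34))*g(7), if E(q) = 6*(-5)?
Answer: 107100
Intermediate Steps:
E(q) = -30
g(B) = B + 2*B² (g(B) = (B² + B²) + B = 2*B² + B = B + 2*B²)
(E(6)*(-34))*g(7) = (-30*(-34))*(7*(1 + 2*7)) = 1020*(7*(1 + 14)) = 1020*(7*15) = 1020*105 = 107100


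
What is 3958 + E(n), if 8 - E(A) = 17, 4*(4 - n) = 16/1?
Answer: 3949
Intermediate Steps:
n = 0 (n = 4 - 4/1 = 4 - 4 = 0)
E(A) = -9 (E(A) = 8 - 1*17 = 8 - 17 = -9)
3958 + E(n) = 3958 - 9 = 3949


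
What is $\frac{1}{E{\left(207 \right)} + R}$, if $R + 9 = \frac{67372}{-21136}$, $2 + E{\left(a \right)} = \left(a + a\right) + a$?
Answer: $\frac{5284}{3206397} \approx 0.001648$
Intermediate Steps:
$E{\left(a \right)} = -2 + 3 a$ ($E{\left(a \right)} = -2 + \left(\left(a + a\right) + a\right) = -2 + \left(2 a + a\right) = -2 + 3 a$)
$R = - \frac{64399}{5284}$ ($R = -9 + \frac{67372}{-21136} = -9 + 67372 \left(- \frac{1}{21136}\right) = -9 - \frac{16843}{5284} = - \frac{64399}{5284} \approx -12.188$)
$\frac{1}{E{\left(207 \right)} + R} = \frac{1}{\left(-2 + 3 \cdot 207\right) - \frac{64399}{5284}} = \frac{1}{\left(-2 + 621\right) - \frac{64399}{5284}} = \frac{1}{619 - \frac{64399}{5284}} = \frac{1}{\frac{3206397}{5284}} = \frac{5284}{3206397}$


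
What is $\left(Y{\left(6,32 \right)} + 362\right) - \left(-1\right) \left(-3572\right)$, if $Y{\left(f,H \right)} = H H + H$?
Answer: $-2154$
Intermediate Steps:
$Y{\left(f,H \right)} = H + H^{2}$ ($Y{\left(f,H \right)} = H^{2} + H = H + H^{2}$)
$\left(Y{\left(6,32 \right)} + 362\right) - \left(-1\right) \left(-3572\right) = \left(32 \left(1 + 32\right) + 362\right) - \left(-1\right) \left(-3572\right) = \left(32 \cdot 33 + 362\right) - 3572 = \left(1056 + 362\right) - 3572 = 1418 - 3572 = -2154$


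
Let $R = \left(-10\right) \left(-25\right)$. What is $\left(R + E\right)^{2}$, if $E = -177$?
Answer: $5329$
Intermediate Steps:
$R = 250$
$\left(R + E\right)^{2} = \left(250 - 177\right)^{2} = 73^{2} = 5329$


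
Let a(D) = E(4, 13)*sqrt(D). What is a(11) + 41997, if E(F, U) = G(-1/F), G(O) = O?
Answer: 41997 - sqrt(11)/4 ≈ 41996.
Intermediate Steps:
E(F, U) = -1/F
a(D) = -sqrt(D)/4 (a(D) = (-1/4)*sqrt(D) = (-1*1/4)*sqrt(D) = -sqrt(D)/4)
a(11) + 41997 = -sqrt(11)/4 + 41997 = 41997 - sqrt(11)/4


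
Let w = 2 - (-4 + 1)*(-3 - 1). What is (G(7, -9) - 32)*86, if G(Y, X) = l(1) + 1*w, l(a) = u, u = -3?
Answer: -3870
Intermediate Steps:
l(a) = -3
w = -10 (w = 2 - (-3)*(-4) = 2 - 1*12 = 2 - 12 = -10)
G(Y, X) = -13 (G(Y, X) = -3 + 1*(-10) = -3 - 10 = -13)
(G(7, -9) - 32)*86 = (-13 - 32)*86 = -45*86 = -3870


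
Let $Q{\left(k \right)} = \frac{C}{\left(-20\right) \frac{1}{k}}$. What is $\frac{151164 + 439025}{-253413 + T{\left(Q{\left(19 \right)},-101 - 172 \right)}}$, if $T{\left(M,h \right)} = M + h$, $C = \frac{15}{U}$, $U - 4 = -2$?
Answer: $- \frac{277736}{119385} \approx -2.3264$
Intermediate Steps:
$U = 2$ ($U = 4 - 2 = 2$)
$C = \frac{15}{2} \approx 7.5$
$Q{\left(k \right)} = - \frac{3 k}{8}$ ($Q{\left(k \right)} = \frac{15}{2 \left(- \frac{20}{k}\right)} = \frac{15 \left(- \frac{k}{20}\right)}{2} = - \frac{3 k}{8}$)
$\frac{151164 + 439025}{-253413 + T{\left(Q{\left(19 \right)},-101 - 172 \right)}} = \frac{151164 + 439025}{-253413 - \frac{2241}{8}} = \frac{590189}{-253413 - \frac{2241}{8}} = \frac{590189}{- \frac{2029545}{8}} = 590189 \left(- \frac{8}{2029545}\right) = - \frac{277736}{119385}$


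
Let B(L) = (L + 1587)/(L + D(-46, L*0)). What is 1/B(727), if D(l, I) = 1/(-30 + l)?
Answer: 55251/175864 ≈ 0.31417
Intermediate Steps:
B(L) = (1587 + L)/(-1/76 + L) (B(L) = (L + 1587)/(L + 1/(-30 - 46)) = (1587 + L)/(L + 1/(-76)) = (1587 + L)/(L - 1/76) = (1587 + L)/(-1/76 + L))
1/B(727) = 1/(76*(1587 + 727)/(-1 + 76*727)) = 1/(76*2314/(-1 + 55252)) = 1/(76*2314/55251) = 1/(76*(1/55251)*2314) = 1/(175864/55251) = 55251/175864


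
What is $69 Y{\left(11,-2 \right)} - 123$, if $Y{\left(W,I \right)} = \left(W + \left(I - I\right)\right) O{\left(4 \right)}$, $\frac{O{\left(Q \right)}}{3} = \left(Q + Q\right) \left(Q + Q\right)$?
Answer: $145605$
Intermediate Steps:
$O{\left(Q \right)} = 12 Q^{2}$ ($O{\left(Q \right)} = 3 \left(Q + Q\right) \left(Q + Q\right) = 3 \cdot 2 Q 2 Q = 3 \cdot 4 Q^{2} = 12 Q^{2}$)
$Y{\left(W,I \right)} = 192 W$ ($Y{\left(W,I \right)} = \left(W + \left(I - I\right)\right) 12 \cdot 4^{2} = \left(W + 0\right) 12 \cdot 16 = W 192 = 192 W$)
$69 Y{\left(11,-2 \right)} - 123 = 69 \cdot 192 \cdot 11 - 123 = 69 \cdot 2112 - 123 = 145728 - 123 = 145605$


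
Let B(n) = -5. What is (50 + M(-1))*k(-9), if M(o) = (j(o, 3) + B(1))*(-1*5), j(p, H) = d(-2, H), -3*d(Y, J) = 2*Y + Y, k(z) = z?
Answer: -585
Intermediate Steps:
d(Y, J) = -Y (d(Y, J) = -(2*Y + Y)/3 = -Y)
j(p, H) = 2 (j(p, H) = -1*(-2) = 2)
M(o) = 15 (M(o) = (2 - 5)*(-1*5) = -3*(-5) = 15)
(50 + M(-1))*k(-9) = (50 + 15)*(-9) = 65*(-9) = -585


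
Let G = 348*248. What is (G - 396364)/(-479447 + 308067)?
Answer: 15503/8569 ≈ 1.8092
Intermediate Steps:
G = 86304
(G - 396364)/(-479447 + 308067) = (86304 - 396364)/(-479447 + 308067) = -310060/(-171380) = -310060*(-1/171380) = 15503/8569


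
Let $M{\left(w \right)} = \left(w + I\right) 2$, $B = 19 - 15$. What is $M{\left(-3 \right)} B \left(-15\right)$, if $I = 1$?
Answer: $240$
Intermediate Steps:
$B = 4$
$M{\left(w \right)} = 2 + 2 w$ ($M{\left(w \right)} = \left(w + 1\right) 2 = \left(1 + w\right) 2 = 2 + 2 w$)
$M{\left(-3 \right)} B \left(-15\right) = \left(2 + 2 \left(-3\right)\right) 4 \left(-15\right) = \left(2 - 6\right) 4 \left(-15\right) = \left(-4\right) 4 \left(-15\right) = \left(-16\right) \left(-15\right) = 240$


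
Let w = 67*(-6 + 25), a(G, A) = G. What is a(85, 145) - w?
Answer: -1188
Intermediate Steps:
w = 1273 (w = 67*19 = 1273)
a(85, 145) - w = 85 - 1*1273 = 85 - 1273 = -1188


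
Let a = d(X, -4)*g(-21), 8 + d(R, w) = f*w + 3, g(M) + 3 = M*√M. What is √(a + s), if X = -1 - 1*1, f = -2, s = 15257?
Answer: √(15248 - 63*I*√21) ≈ 123.49 - 1.169*I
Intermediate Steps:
g(M) = -3 + M^(3/2) (g(M) = -3 + M*√M = -3 + M^(3/2))
X = -2 (X = -1 - 1 = -2)
d(R, w) = -5 - 2*w (d(R, w) = -8 + (-2*w + 3) = -8 + (3 - 2*w) = -5 - 2*w)
a = -9 - 63*I*√21 (a = (-5 - 2*(-4))*(-3 + (-21)^(3/2)) = (-5 + 8)*(-3 - 21*I*√21) = 3*(-3 - 21*I*√21) = -9 - 63*I*√21 ≈ -9.0 - 288.7*I)
√(a + s) = √((-9 - 63*I*√21) + 15257) = √(15248 - 63*I*√21)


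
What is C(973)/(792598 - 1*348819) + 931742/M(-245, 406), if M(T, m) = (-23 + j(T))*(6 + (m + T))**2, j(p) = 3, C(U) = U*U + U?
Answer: 8222977753/17680789330 ≈ 0.46508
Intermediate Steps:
C(U) = U + U**2 (C(U) = U**2 + U = U + U**2)
M(T, m) = -20*(6 + T + m)**2 (M(T, m) = (-23 + 3)*(6 + (m + T))**2 = -20*(6 + (T + m))**2 = -20*(6 + T + m)**2)
C(973)/(792598 - 1*348819) + 931742/M(-245, 406) = (973*(1 + 973))/(792598 - 1*348819) + 931742/((-20*(6 - 245 + 406)**2)) = (973*974)/(792598 - 348819) + 931742/((-20*167**2)) = 947702/443779 + 931742/((-20*27889)) = 947702*(1/443779) + 931742/(-557780) = 135386/63397 + 931742*(-1/557780) = 135386/63397 - 465871/278890 = 8222977753/17680789330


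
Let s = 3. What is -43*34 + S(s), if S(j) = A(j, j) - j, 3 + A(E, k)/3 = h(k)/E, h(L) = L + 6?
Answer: -1465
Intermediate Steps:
h(L) = 6 + L
A(E, k) = -9 + 3*(6 + k)/E (A(E, k) = -9 + 3*((6 + k)/E) = -9 + 3*(6 + k)/E)
S(j) = -j + 3*(6 - 2*j)/j (S(j) = 3*(6 + j - 3*j)/j - j = 3*(6 - 2*j)/j - j = -j + 3*(6 - 2*j)/j)
-43*34 + S(s) = -43*34 + (-6 - 1*3 + 18/3) = -1462 + (-6 - 3 + 18*(⅓)) = -1462 + (-6 - 3 + 6) = -1462 - 3 = -1465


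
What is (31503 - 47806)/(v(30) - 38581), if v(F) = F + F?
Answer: 2329/5503 ≈ 0.42322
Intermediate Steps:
v(F) = 2*F
(31503 - 47806)/(v(30) - 38581) = (31503 - 47806)/(2*30 - 38581) = -16303/(60 - 38581) = -16303/(-38521) = -16303*(-1/38521) = 2329/5503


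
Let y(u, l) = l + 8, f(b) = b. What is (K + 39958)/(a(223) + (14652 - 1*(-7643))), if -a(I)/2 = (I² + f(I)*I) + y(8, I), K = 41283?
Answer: -81241/177083 ≈ -0.45877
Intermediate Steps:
y(u, l) = 8 + l
a(I) = -16 - 4*I² - 2*I (a(I) = -2*((I² + I*I) + (8 + I)) = -2*((I² + I²) + (8 + I)) = -2*(2*I² + (8 + I)) = -2*(8 + I + 2*I²) = -16 - 4*I² - 2*I)
(K + 39958)/(a(223) + (14652 - 1*(-7643))) = (41283 + 39958)/((-16 - 4*223² - 2*223) + (14652 - 1*(-7643))) = 81241/((-16 - 4*49729 - 446) + (14652 + 7643)) = 81241/((-16 - 198916 - 446) + 22295) = 81241/(-199378 + 22295) = 81241/(-177083) = 81241*(-1/177083) = -81241/177083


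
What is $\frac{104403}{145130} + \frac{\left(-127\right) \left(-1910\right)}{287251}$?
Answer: $\frac{65194050253}{41688737630} \approx 1.5638$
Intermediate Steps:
$\frac{104403}{145130} + \frac{\left(-127\right) \left(-1910\right)}{287251} = 104403 \cdot \frac{1}{145130} + 242570 \cdot \frac{1}{287251} = \frac{104403}{145130} + \frac{242570}{287251} = \frac{65194050253}{41688737630}$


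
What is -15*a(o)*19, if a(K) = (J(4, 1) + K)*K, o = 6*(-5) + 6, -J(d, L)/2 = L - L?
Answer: -164160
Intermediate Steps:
J(d, L) = 0 (J(d, L) = -2*(L - L) = -2*0 = 0)
o = -24 (o = -30 + 6 = -24)
a(K) = K² (a(K) = (0 + K)*K = K*K = K²)
-15*a(o)*19 = -15*(-24)²*19 = -15*576*19 = -8640*19 = -164160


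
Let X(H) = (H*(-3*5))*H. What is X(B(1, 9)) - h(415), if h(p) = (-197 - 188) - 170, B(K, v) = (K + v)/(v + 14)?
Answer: 292095/529 ≈ 552.16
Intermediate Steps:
B(K, v) = (K + v)/(14 + v)
h(p) = -555 (h(p) = -385 - 170 = -555)
X(H) = -15*H**2 (X(H) = (H*(-15))*H = (-15*H)*H = -15*H**2)
X(B(1, 9)) - h(415) = -15*(1 + 9)**2/(14 + 9)**2 - 1*(-555) = -15*(10/23)**2 + 555 = -15*100/529 + 555 = -1500/529 + 555 = 292095/529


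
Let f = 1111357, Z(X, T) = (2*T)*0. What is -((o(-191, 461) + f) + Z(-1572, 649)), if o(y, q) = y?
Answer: -1111166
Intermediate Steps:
Z(X, T) = 0
-((o(-191, 461) + f) + Z(-1572, 649)) = -((-191 + 1111357) + 0) = -(1111166 + 0) = -1*1111166 = -1111166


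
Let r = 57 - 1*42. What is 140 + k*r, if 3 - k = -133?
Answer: 2180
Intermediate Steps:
k = 136 (k = 3 - 1*(-133) = 3 + 133 = 136)
r = 15 (r = 57 - 42 = 15)
140 + k*r = 140 + 136*15 = 140 + 2040 = 2180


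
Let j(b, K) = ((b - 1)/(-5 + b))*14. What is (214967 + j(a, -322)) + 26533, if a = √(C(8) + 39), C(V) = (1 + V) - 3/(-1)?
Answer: 3139822/13 + 28*√51/13 ≈ 2.4154e+5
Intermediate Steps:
C(V) = 4 + V (C(V) = (1 + V) - 3*(-1) = (1 + V) + 3 = 4 + V)
a = √51 (a = √((4 + 8) + 39) = √(12 + 39) = √51 ≈ 7.1414)
j(b, K) = 14*(-1 + b)/(-5 + b) (j(b, K) = ((-1 + b)/(-5 + b))*14 = 14*(-1 + b)/(-5 + b))
(214967 + j(a, -322)) + 26533 = (214967 + 14*(-1 + √51)/(-5 + √51)) + 26533 = 241500 + 14*(-1 + √51)/(-5 + √51)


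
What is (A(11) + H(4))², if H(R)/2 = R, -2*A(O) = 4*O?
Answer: 196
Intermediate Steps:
A(O) = -2*O
H(R) = 2*R
(A(11) + H(4))² = (-2*11 + 2*4)² = (-22 + 8)² = (-14)² = 196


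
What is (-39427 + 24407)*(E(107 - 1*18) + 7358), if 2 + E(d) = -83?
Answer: -109240460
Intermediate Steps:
E(d) = -85 (E(d) = -2 - 83 = -85)
(-39427 + 24407)*(E(107 - 1*18) + 7358) = (-39427 + 24407)*(-85 + 7358) = -15020*7273 = -109240460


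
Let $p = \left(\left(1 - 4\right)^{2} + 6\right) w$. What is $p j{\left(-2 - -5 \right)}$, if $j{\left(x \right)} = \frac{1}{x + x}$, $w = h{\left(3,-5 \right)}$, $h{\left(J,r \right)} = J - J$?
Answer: $0$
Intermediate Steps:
$h{\left(J,r \right)} = 0$
$w = 0$
$j{\left(x \right)} = \frac{1}{2 x}$
$p = 0$ ($p = \left(\left(1 - 4\right)^{2} + 6\right) 0 = \left(\left(-3\right)^{2} + 6\right) 0 = \left(9 + 6\right) 0 = 15 \cdot 0 = 0$)
$p j{\left(-2 - -5 \right)} = 0 \frac{1}{2 \left(-2 - -5\right)} = 0 \frac{1}{2 \left(-2 + 5\right)} = 0 \frac{1}{2 \cdot 3} = 0 \cdot \frac{1}{2} \cdot \frac{1}{3} = 0 \cdot \frac{1}{6} = 0$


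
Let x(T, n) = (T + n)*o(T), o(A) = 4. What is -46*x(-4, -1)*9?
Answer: 8280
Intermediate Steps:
x(T, n) = 4*T + 4*n (x(T, n) = (T + n)*4 = 4*T + 4*n)
-46*x(-4, -1)*9 = -46*(4*(-4) + 4*(-1))*9 = -46*(-16 - 4)*9 = -46*(-20)*9 = 920*9 = 8280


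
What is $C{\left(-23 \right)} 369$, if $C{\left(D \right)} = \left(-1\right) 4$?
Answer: $-1476$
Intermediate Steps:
$C{\left(D \right)} = -4$
$C{\left(-23 \right)} 369 = \left(-4\right) 369 = -1476$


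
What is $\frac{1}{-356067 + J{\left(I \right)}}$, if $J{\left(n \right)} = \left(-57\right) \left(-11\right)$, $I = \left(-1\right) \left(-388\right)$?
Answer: $- \frac{1}{355440} \approx -2.8134 \cdot 10^{-6}$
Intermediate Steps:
$I = 388$
$J{\left(n \right)} = 627$
$\frac{1}{-356067 + J{\left(I \right)}} = \frac{1}{-356067 + 627} = \frac{1}{-355440} = - \frac{1}{355440}$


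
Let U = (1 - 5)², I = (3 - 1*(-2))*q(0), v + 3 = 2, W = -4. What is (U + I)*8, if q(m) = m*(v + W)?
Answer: 128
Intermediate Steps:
v = -1 (v = -3 + 2 = -1)
q(m) = -5*m (q(m) = m*(-1 - 4) = m*(-5) = -5*m)
I = 0 (I = (3 - 1*(-2))*(-5*0) = (3 + 2)*0 = 5*0 = 0)
U = 16 (U = (-4)² = 16)
(U + I)*8 = (16 + 0)*8 = 16*8 = 128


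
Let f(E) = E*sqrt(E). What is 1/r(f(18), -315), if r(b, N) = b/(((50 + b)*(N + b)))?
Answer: -265 - 551*sqrt(2)/6 ≈ -394.87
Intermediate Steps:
f(E) = E**(3/2)
r(b, N) = b/((50 + b)*(N + b)) (r(b, N) = b*(1/((50 + b)*(N + b))) = b/((50 + b)*(N + b)))
1/r(f(18), -315) = 1/(18**(3/2)/((18**(3/2))**2 + 50*(-315) + 50*18**(3/2) - 17010*sqrt(2))) = 1/((54*sqrt(2))/((54*sqrt(2))**2 - 15750 + 50*(54*sqrt(2)) - 17010*sqrt(2))) = 1/((54*sqrt(2))/(5832 - 15750 + 2700*sqrt(2) - 17010*sqrt(2))) = 1/((54*sqrt(2))/(-9918 - 14310*sqrt(2))) = 1/(54*sqrt(2)/(-9918 - 14310*sqrt(2))) = sqrt(2)*(-9918 - 14310*sqrt(2))/108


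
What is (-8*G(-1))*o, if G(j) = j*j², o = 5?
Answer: 40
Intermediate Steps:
G(j) = j³
(-8*G(-1))*o = -8*(-1)³*5 = -8*(-1)*5 = 8*5 = 40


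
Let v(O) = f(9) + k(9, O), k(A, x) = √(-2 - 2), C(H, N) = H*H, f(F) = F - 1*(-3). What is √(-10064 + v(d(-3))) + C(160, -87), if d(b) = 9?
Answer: 25600 + √(-10052 + 2*I) ≈ 25600.0 + 100.26*I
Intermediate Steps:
f(F) = 3 + F (f(F) = F + 3 = 3 + F)
C(H, N) = H²
k(A, x) = 2*I (k(A, x) = √(-4) = 2*I)
v(O) = 12 + 2*I (v(O) = (3 + 9) + 2*I = 12 + 2*I)
√(-10064 + v(d(-3))) + C(160, -87) = √(-10064 + (12 + 2*I)) + 160² = √(-10052 + 2*I) + 25600 = 25600 + √(-10052 + 2*I)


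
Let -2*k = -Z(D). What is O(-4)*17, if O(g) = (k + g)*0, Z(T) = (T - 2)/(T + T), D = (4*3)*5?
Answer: 0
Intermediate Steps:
D = 60 (D = 12*5 = 60)
Z(T) = (-2 + T)/(2*T) (Z(T) = (-2 + T)/((2*T)) = (-2 + T)*(1/(2*T)) = (-2 + T)/(2*T))
k = 29/120 (k = -(-1)*(½)*(-2 + 60)/60/2 = -(-1)*(½)*(1/60)*58/2 = -(-1)*29/(2*60) = -½*(-29/60) = 29/120 ≈ 0.24167)
O(g) = 0 (O(g) = (29/120 + g)*0 = 0)
O(-4)*17 = 0*17 = 0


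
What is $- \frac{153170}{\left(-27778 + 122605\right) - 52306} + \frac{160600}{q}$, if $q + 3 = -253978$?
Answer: $- \frac{45731142370}{10799526101} \approx -4.2346$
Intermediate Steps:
$q = -253981$ ($q = -3 - 253978 = -253981$)
$- \frac{153170}{\left(-27778 + 122605\right) - 52306} + \frac{160600}{q} = - \frac{153170}{\left(-27778 + 122605\right) - 52306} + \frac{160600}{-253981} = - \frac{153170}{94827 - 52306} + 160600 \left(- \frac{1}{253981}\right) = - \frac{153170}{42521} - \frac{160600}{253981} = - \frac{45731142370}{10799526101}$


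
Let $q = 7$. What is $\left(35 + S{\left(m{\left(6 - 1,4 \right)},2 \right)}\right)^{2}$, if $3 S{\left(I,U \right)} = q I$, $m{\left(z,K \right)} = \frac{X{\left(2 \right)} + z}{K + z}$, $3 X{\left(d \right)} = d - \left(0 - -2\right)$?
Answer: $\frac{960400}{729} \approx 1317.4$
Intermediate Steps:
$X{\left(d \right)} = - \frac{2}{3} + \frac{d}{3}$ ($X{\left(d \right)} = \frac{d - \left(0 - -2\right)}{3} = \frac{d - \left(0 + 2\right)}{3} = \frac{d - 2}{3} = \frac{-2 + d}{3} = - \frac{2}{3} + \frac{d}{3}$)
$m{\left(z,K \right)} = \frac{z}{K + z}$ ($m{\left(z,K \right)} = \frac{\left(- \frac{2}{3} + \frac{1}{3} \cdot 2\right) + z}{K + z} = \frac{\left(- \frac{2}{3} + \frac{2}{3}\right) + z}{K + z} = \frac{0 + z}{K + z} = \frac{z}{K + z}$)
$S{\left(I,U \right)} = \frac{7 I}{3}$
$\left(35 + S{\left(m{\left(6 - 1,4 \right)},2 \right)}\right)^{2} = \left(35 + \frac{7 \frac{6 - 1}{4 + \left(6 - 1\right)}}{3}\right)^{2} = \left(35 + \frac{7 \frac{5}{4 + 5}}{3}\right)^{2} = \left(35 + \frac{7 \cdot \frac{5}{9}}{3}\right)^{2} = \left(35 + \frac{7 \cdot 5 \cdot \frac{1}{9}}{3}\right)^{2} = \left(35 + \frac{7}{3} \cdot \frac{5}{9}\right)^{2} = \left(35 + \frac{35}{27}\right)^{2} = \left(\frac{980}{27}\right)^{2} = \frac{960400}{729}$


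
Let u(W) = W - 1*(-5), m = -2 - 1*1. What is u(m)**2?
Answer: 4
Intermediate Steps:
m = -3 (m = -2 - 1 = -3)
u(W) = 5 + W (u(W) = W + 5 = 5 + W)
u(m)**2 = (5 - 3)**2 = 2**2 = 4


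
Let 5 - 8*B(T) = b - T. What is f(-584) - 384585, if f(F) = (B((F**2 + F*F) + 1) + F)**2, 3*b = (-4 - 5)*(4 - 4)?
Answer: 114727117369/16 ≈ 7.1704e+9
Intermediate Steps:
b = 0 (b = ((-4 - 5)*(4 - 4))/3 = (-9*0)/3 = (1/3)*0 = 0)
B(T) = 5/8 + T/8 (B(T) = 5/8 - (0 - T)/8 = 5/8 - (-1)*T/8 = 5/8 + T/8)
f(F) = (3/4 + F + F**2/4)**2 (f(F) = ((5/8 + ((F**2 + F*F) + 1)/8) + F)**2 = ((5/8 + ((F**2 + F**2) + 1)/8) + F)**2 = ((5/8 + (2*F**2 + 1)/8) + F)**2 = ((5/8 + (1 + 2*F**2)/8) + F)**2 = ((5/8 + (1/8 + F**2/4)) + F)**2 = ((3/4 + F**2/4) + F)**2 = (3/4 + F + F**2/4)**2)
f(-584) - 384585 = (3 + (-584)**2 + 4*(-584))**2/16 - 384585 = (3 + 341056 - 2336)**2/16 - 384585 = (1/16)*338723**2 - 384585 = (1/16)*114733270729 - 384585 = 114733270729/16 - 384585 = 114727117369/16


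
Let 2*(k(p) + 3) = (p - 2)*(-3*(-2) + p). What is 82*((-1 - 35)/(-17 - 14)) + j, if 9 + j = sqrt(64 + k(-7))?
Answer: 2673/31 + sqrt(262)/2 ≈ 94.319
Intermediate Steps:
k(p) = -3 + (-2 + p)*(6 + p)/2 (k(p) = -3 + ((p - 2)*(-3*(-2) + p))/2 = -3 + ((-2 + p)*(6 + p))/2 = -3 + (-2 + p)*(6 + p)/2)
j = -9 + sqrt(262)/2 (j = -9 + sqrt(64 + (-9 + (1/2)*(-7)**2 + 2*(-7))) = -9 + sqrt(64 + (-9 + (1/2)*49 - 14)) = -9 + sqrt(64 + (-9 + 49/2 - 14)) = -9 + sqrt(64 + 3/2) = -9 + sqrt(131/2) = -9 + sqrt(262)/2 ≈ -0.90679)
82*((-1 - 35)/(-17 - 14)) + j = 82*((-1 - 35)/(-17 - 14)) + (-9 + sqrt(262)/2) = 82*(-36/(-31)) + (-9 + sqrt(262)/2) = 82*(-36*(-1/31)) + (-9 + sqrt(262)/2) = 82*(36/31) + (-9 + sqrt(262)/2) = 2952/31 + (-9 + sqrt(262)/2) = 2673/31 + sqrt(262)/2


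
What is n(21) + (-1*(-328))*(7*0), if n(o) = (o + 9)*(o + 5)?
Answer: 780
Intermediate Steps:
n(o) = (5 + o)*(9 + o) (n(o) = (9 + o)*(5 + o) = (5 + o)*(9 + o))
n(21) + (-1*(-328))*(7*0) = (45 + 21² + 14*21) + (-1*(-328))*(7*0) = (45 + 441 + 294) + 328*0 = 780 + 0 = 780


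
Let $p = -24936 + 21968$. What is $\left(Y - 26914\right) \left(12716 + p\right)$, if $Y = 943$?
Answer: $-253165308$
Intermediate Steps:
$p = -2968$
$\left(Y - 26914\right) \left(12716 + p\right) = \left(943 - 26914\right) \left(12716 - 2968\right) = \left(943 - 26914\right) 9748 = \left(-25971\right) 9748 = -253165308$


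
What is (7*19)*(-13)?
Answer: -1729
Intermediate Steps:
(7*19)*(-13) = 133*(-13) = -1729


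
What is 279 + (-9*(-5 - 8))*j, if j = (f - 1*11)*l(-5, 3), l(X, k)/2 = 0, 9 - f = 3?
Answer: 279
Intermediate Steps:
f = 6 (f = 9 - 1*3 = 9 - 3 = 6)
l(X, k) = 0 (l(X, k) = 2*0 = 0)
j = 0 (j = (6 - 1*11)*0 = (6 - 11)*0 = -5*0 = 0)
279 + (-9*(-5 - 8))*j = 279 - 9*(-5 - 8)*0 = 279 - 9*(-13)*0 = 279 - 1*(-117)*0 = 279 + 117*0 = 279 + 0 = 279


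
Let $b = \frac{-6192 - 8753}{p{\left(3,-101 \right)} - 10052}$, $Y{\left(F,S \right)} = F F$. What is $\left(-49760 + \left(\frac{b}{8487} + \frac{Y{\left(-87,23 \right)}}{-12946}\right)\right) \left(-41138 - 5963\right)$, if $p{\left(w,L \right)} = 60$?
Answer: $\frac{1286553454278637150823}{548924019192} \approx 2.3438 \cdot 10^{9}$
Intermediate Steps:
$Y{\left(F,S \right)} = F^{2}$
$b = \frac{14945}{9992}$ ($b = \frac{-6192 - 8753}{60 - 10052} = - \frac{14945}{-9992} = \left(-14945\right) \left(- \frac{1}{9992}\right) = \frac{14945}{9992} \approx 1.4957$)
$\left(-49760 + \left(\frac{b}{8487} + \frac{Y{\left(-87,23 \right)}}{-12946}\right)\right) \left(-41138 - 5963\right) = \left(-49760 + \left(\frac{14945}{9992 \cdot 8487} + \frac{\left(-87\right)^{2}}{-12946}\right)\right) \left(-41138 - 5963\right) = \left(-49760 + \left(\frac{14945}{9992} \cdot \frac{1}{8487} + 7569 \left(- \frac{1}{12946}\right)\right)\right) \left(-47101\right) = \left(-49760 + \left(\frac{14945}{84802104} - \frac{7569}{12946}\right)\right) \left(-47101\right) = \left(-49760 - \frac{320836823603}{548924019192}\right) \left(-47101\right) = \left(- \frac{27314780031817523}{548924019192}\right) \left(-47101\right) = \frac{1286553454278637150823}{548924019192}$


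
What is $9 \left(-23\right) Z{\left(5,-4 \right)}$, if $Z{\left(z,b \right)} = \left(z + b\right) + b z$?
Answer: $3933$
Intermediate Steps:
$Z{\left(z,b \right)} = b + z + b z$ ($Z{\left(z,b \right)} = \left(b + z\right) + b z = b + z + b z$)
$9 \left(-23\right) Z{\left(5,-4 \right)} = 9 \left(-23\right) \left(-4 + 5 - 20\right) = - 207 \left(-4 + 5 - 20\right) = \left(-207\right) \left(-19\right) = 3933$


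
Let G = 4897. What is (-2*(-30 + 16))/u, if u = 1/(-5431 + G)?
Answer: -14952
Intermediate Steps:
u = -1/534 (u = 1/(-5431 + 4897) = 1/(-534) = -1/534 ≈ -0.0018727)
(-2*(-30 + 16))/u = (-2*(-30 + 16))/(-1/534) = -2*(-14)*(-534) = 28*(-534) = -14952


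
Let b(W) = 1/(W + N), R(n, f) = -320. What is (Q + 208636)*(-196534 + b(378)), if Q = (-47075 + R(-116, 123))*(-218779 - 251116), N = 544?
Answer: -4035580659097953867/922 ≈ -4.3770e+15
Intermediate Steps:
Q = 22270673525 (Q = (-47075 - 320)*(-218779 - 251116) = -47395*(-469895) = 22270673525)
b(W) = 1/(544 + W) (b(W) = 1/(W + 544) = 1/(544 + W))
(Q + 208636)*(-196534 + b(378)) = (22270673525 + 208636)*(-196534 + 1/(544 + 378)) = 22270882161*(-196534 + 1/922) = 22270882161*(-181204347/922) = -4035580659097953867/922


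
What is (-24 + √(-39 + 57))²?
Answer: 594 - 144*√2 ≈ 390.35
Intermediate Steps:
(-24 + √(-39 + 57))² = (-24 + √18)² = (-24 + 3*√2)²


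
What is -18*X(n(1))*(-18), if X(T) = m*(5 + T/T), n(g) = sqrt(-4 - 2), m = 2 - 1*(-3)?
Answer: 9720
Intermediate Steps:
m = 5 (m = 2 + 3 = 5)
n(g) = I*sqrt(6) (n(g) = sqrt(-6) = I*sqrt(6))
X(T) = 30 (X(T) = 5*(5 + T/T) = 5*(5 + 1) = 5*6 = 30)
-18*X(n(1))*(-18) = -18*30*(-18) = -540*(-18) = 9720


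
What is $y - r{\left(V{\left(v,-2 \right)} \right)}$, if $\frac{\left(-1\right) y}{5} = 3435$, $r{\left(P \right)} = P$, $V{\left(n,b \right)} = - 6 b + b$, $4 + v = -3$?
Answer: $-17185$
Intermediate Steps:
$v = -7$ ($v = -4 - 3 = -7$)
$V{\left(n,b \right)} = - 5 b$
$y = -17175$ ($y = \left(-5\right) 3435 = -17175$)
$y - r{\left(V{\left(v,-2 \right)} \right)} = -17175 - \left(-5\right) \left(-2\right) = -17175 - 10 = -17185$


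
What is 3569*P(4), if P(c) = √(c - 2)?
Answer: 3569*√2 ≈ 5047.3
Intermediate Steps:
P(c) = √(-2 + c)
3569*P(4) = 3569*√(-2 + 4) = 3569*√2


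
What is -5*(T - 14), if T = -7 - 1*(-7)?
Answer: 70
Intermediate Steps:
T = 0 (T = -7 + 7 = 0)
-5*(T - 14) = -5*(0 - 14) = -5*(-14) = 70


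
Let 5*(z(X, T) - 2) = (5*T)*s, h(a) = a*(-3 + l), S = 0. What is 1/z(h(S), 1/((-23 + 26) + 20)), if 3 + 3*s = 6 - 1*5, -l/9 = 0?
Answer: 69/136 ≈ 0.50735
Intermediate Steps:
l = 0 (l = -9*0 = 0)
s = -2/3 (s = -1 + (6 - 1*5)/3 = -1 + (6 - 5)/3 = -1 + (1/3)*1 = -1 + 1/3 = -2/3 ≈ -0.66667)
h(a) = -3*a (h(a) = a*(-3 + 0) = a*(-3) = -3*a)
z(X, T) = 2 - 2*T/3 (z(X, T) = 2 + ((5*T)*(-2/3))/5 = 2 + (-10*T/3)/5 = 2 - 2*T/3)
1/z(h(S), 1/((-23 + 26) + 20)) = 1/(2 - 2/(3*((-23 + 26) + 20))) = 1/(2 - 2/(3*(3 + 20))) = 1/(2 - 2/3/23) = 1/(2 - 2/3*1/23) = 1/(2 - 2/69) = 1/(136/69) = 69/136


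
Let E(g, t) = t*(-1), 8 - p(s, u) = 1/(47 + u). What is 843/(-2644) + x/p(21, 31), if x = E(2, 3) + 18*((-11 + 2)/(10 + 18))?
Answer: -16359591/11530484 ≈ -1.4188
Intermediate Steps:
p(s, u) = 8 - 1/(47 + u)
E(g, t) = -t
x = -123/14 (x = -1*3 + 18*((-11 + 2)/(10 + 18)) = -3 + 18*(-9/28) = -3 - 81/14 = -123/14 ≈ -8.7857)
843/(-2644) + x/p(21, 31) = 843/(-2644) - 123*(47 + 31)/(375 + 8*31)/14 = 843*(-1/2644) - 123*78/(375 + 248)/14 = -843/2644 - 123/(14*((1/78)*623)) = -843/2644 - 123/(14*623/78) = -843/2644 - 123/14*78/623 = -843/2644 - 4797/4361 = -16359591/11530484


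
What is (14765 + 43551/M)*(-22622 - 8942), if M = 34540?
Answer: -4024620303041/8635 ≈ -4.6608e+8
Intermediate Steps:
(14765 + 43551/M)*(-22622 - 8942) = (14765 + 43551/34540)*(-22622 - 8942) = (14765 + 43551*(1/34540))*(-31564) = (14765 + 43551/34540)*(-31564) = (510026651/34540)*(-31564) = -4024620303041/8635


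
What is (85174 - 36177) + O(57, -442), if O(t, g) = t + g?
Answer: 48612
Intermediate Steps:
O(t, g) = g + t
(85174 - 36177) + O(57, -442) = (85174 - 36177) + (-442 + 57) = 48997 - 385 = 48612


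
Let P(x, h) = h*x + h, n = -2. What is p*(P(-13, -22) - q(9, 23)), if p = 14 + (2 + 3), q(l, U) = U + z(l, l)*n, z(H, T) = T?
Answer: 4921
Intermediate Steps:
P(x, h) = h + h*x
q(l, U) = U - 2*l (q(l, U) = U + l*(-2) = U - 2*l)
p = 19 (p = 14 + 5 = 19)
p*(P(-13, -22) - q(9, 23)) = 19*(-22*(1 - 13) - (23 - 2*9)) = 19*(-22*(-12) - (23 - 18)) = 19*(264 - 1*5) = 19*(264 - 5) = 19*259 = 4921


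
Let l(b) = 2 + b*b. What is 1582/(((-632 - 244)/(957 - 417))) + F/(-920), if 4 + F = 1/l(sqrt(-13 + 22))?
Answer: -720439661/738760 ≈ -975.20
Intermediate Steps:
l(b) = 2 + b**2
F = -43/11 (F = -4 + 1/(2 + (sqrt(-13 + 22))**2) = -4 + 1/(2 + (sqrt(9))**2) = -4 + 1/(2 + 3**2) = -4 + 1/(2 + 9) = -4 + 1/11 = -43/11 ≈ -3.9091)
1582/(((-632 - 244)/(957 - 417))) + F/(-920) = 1582/(((-632 - 244)/(957 - 417))) - 43/11/(-920) = 1582/((-876/540)) - 43/11*(-1/920) = 1582/((-876*1/540)) + 43/10120 = 1582/(-73/45) + 43/10120 = 1582*(-45/73) + 43/10120 = -71190/73 + 43/10120 = -720439661/738760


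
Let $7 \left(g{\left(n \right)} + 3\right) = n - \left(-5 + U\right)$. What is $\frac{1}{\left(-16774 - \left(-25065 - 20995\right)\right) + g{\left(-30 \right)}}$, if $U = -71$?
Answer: $\frac{7}{205027} \approx 3.4142 \cdot 10^{-5}$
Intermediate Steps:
$g{\left(n \right)} = \frac{55}{7} + \frac{n}{7}$ ($g{\left(n \right)} = -3 + \frac{n + \left(5 - -71\right)}{7} = -3 + \frac{n + \left(5 + 71\right)}{7} = -3 + \frac{n + 76}{7} = -3 + \frac{76 + n}{7} = -3 + \left(\frac{76}{7} + \frac{n}{7}\right) = \frac{55}{7} + \frac{n}{7}$)
$\frac{1}{\left(-16774 - \left(-25065 - 20995\right)\right) + g{\left(-30 \right)}} = \frac{1}{\left(-16774 - \left(-25065 - 20995\right)\right) + \left(\frac{55}{7} + \frac{1}{7} \left(-30\right)\right)} = \frac{1}{\left(-16774 - \left(-25065 - 20995\right)\right) + \left(\frac{55}{7} - \frac{30}{7}\right)} = \frac{1}{\left(-16774 - -46060\right) + \frac{25}{7}} = \frac{1}{\left(-16774 + 46060\right) + \frac{25}{7}} = \frac{1}{29286 + \frac{25}{7}} = \frac{1}{\frac{205027}{7}} = \frac{7}{205027}$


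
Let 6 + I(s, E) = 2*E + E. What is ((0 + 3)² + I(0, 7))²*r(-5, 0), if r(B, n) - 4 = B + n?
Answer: -576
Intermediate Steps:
I(s, E) = -6 + 3*E (I(s, E) = -6 + (2*E + E) = -6 + 3*E)
r(B, n) = 4 + B + n (r(B, n) = 4 + (B + n) = 4 + B + n)
((0 + 3)² + I(0, 7))²*r(-5, 0) = ((0 + 3)² + (-6 + 3*7))²*(4 - 5 + 0) = (3² + (-6 + 21))²*(-1) = (9 + 15)²*(-1) = 24²*(-1) = 576*(-1) = -576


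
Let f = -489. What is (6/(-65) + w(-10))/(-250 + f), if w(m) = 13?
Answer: -839/48035 ≈ -0.017466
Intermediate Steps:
(6/(-65) + w(-10))/(-250 + f) = (6/(-65) + 13)/(-250 - 489) = (6*(-1/65) + 13)/(-739) = (-6/65 + 13)*(-1/739) = (839/65)*(-1/739) = -839/48035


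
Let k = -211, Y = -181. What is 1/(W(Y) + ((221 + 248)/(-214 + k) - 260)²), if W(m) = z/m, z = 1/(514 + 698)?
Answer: 39624067500/2701372904531867 ≈ 1.4668e-5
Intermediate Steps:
z = 1/1212 ≈ 0.00082508
W(m) = 1/(1212*m)
1/(W(Y) + ((221 + 248)/(-214 + k) - 260)²) = 1/((1/1212)/(-181) + ((221 + 248)/(-214 - 211) - 260)²) = 1/((1/1212)*(-1/181) + (469/(-425) - 260)²) = 1/(-1/219372 + (469*(-1/425) - 260)²) = 1/(-1/219372 + (-469/425 - 260)²) = 1/(-1/219372 + (-110969/425)²) = 1/(-1/219372 + 12314118961/180625) = 1/(2701372904531867/39624067500) = 39624067500/2701372904531867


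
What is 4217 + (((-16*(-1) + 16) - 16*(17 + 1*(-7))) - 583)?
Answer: 3506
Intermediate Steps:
4217 + (((-16*(-1) + 16) - 16*(17 + 1*(-7))) - 583) = 4217 + (((16 + 16) - 16*(17 - 7)) - 583) = 4217 + ((32 - 16*10) - 583) = 4217 + ((32 - 160) - 583) = 4217 + (-128 - 583) = 4217 - 711 = 3506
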